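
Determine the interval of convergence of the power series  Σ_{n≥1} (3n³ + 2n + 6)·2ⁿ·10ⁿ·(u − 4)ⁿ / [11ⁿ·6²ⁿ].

(-79/5, 119/5)

Apply the ratio test: |a_{n+1}| / |a_n| = [(3(n+1)³ + 2(n+1) + 6)/(3n³ + 2n + 6)] · 2·10/(11·36), which tends to 5/99 as n → ∞.
The series converges when 5/99 · |u − 4| < 1, giving R = 99/5.
When u = 119/5, the terms do not tend to 0, so the series diverges.
When u = -79/5, the n-th term does not approach 0; divergence by the term test.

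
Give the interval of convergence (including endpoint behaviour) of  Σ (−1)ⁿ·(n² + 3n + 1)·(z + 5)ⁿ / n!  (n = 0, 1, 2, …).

(−∞, ∞)

Apply the ratio test: |a_{n+1}| / |a_n| = ((n+1)² + 3(n+1) + 1)/(n² + 3n + 1) · 1/(n+1), which tends to 0 as n → ∞.
Since the limit is 0 < 1 for every z, the series converges on all of ℝ and R = ∞.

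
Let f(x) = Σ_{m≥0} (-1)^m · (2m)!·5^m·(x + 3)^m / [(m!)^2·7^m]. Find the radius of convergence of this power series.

R = 7/20

Apply the ratio test: |a_{m+1}| / |a_m| = (2m+1)·(2m+2)/(m+1)² · 5/7, which tends to 20/7 as m → ∞.
Thus R = 1/(20/7) = 7/20.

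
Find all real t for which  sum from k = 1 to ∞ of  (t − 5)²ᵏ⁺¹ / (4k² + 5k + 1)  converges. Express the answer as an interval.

[4, 6]

Ratio test: |a_{k+1}/a_k| = (4k² + 5k + 1)/(4(k+1)² + 5(k+1) + 1) → 1 as k → ∞.
Successive powers of (t − 5) differ by 2, so the series converges when |t − 5|² · 1 < 1, i.e. |t − 5| < √(1) = 1. So R = 1.
Endpoint t = 6: absolute convergence follows by limit comparison with Σ 1/k².
Endpoint t = 4: the series is dominated by a constant times Σ 1/k², which converges (p = 2 > 1).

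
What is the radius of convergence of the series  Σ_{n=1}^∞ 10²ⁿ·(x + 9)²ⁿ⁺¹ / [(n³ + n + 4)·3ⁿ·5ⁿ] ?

Apply the ratio test: |a_{n+1}| / |a_n| = [(n³ + n + 4)/((n+1)³ + (n+1) + 4)] · 100/(3·5), which tends to 20/3 as n → ∞.
Writing y = (x + 9)², the series in y has radius 3/20, so |x + 9| < √(3/20) and R = √15/10.

R = √15/10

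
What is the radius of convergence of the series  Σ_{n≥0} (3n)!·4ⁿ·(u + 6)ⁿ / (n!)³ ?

R = 1/108

By the ratio test, |a_{n+1}/a_n| = (3n+1)·(3n+2)·(3n+3)/(n+1)³ · 4 → 108.
The series converges when 108 · |u + 6| < 1, giving R = 1/108.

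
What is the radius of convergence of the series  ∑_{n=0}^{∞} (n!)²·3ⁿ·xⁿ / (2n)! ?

Ratio test: |a_{n+1}/a_n| = (n+1)²/[(2n+1)·(2n+2)] · 3 → 3/4 as n → ∞.
The series converges when 3/4 · |x| < 1, giving R = 4/3.

R = 4/3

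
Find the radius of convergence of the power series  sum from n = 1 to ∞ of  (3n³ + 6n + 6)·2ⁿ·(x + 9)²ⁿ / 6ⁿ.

The ratio of consecutive coefficients is [(3(n+1)³ + 6(n+1) + 6)/(3n³ + 6n + 6)] · 2/6 → 1/3.
Since the exponent of (x + 9) increases by 2 each term, convergence requires |x + 9|² < 3, hence R = √3.

R = √3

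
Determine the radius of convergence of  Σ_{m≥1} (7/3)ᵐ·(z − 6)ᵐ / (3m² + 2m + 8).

Apply the ratio test: |a_{m+1}| / |a_m| = [(3m² + 2m + 8)/(3(m+1)² + 2(m+1) + 8)] · 7/3, which tends to 7/3 as m → ∞.
Hence the series converges for |z − 6| < 1/(7/3) = 3/7, so the radius of convergence is 3/7.

R = 3/7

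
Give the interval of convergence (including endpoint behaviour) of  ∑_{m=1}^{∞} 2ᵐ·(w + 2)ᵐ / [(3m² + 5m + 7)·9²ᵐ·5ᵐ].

By the ratio test, |a_{m+1}/a_m| = [(3m² + 5m + 7)/(3(m+1)² + 5(m+1) + 7)] · 2/(81·5) → 2/405.
Convergence for |w + 2| · 2/405 < 1, i.e. |w + 2| < 405/2. So R = 405/2.
At w = 401/2: the series is dominated by a constant times Σ 1/m², which converges (p = 2 > 1).
When w = -409/2, absolute convergence follows by limit comparison with Σ 1/m².

[-409/2, 401/2]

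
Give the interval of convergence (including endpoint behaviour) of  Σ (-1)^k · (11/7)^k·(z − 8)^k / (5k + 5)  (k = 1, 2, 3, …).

By the ratio test, |a_{k+1}/a_k| = [(5k + 5)/(5(k+1) + 5)] · 11/7 → 11/7.
Hence the series converges for |z − 8| < 1/(11/7) = 7/11, so the radius of convergence is 7/11.
Check z = 95/11: the terms alternate in sign and decrease monotonically to 0 in absolute value (size ~ c/k), so the alternating series test gives convergence.
Endpoint z = 81/11: the terms behave like c/k; limit comparison with the harmonic series gives divergence.

(81/11, 95/11]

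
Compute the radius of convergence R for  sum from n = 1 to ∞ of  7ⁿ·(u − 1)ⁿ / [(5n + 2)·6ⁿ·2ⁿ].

R = 12/7

By the ratio test, |a_{n+1}/a_n| = [(5n + 2)/(5(n+1) + 2)] · 7/(6·2) → 7/12.
Thus R = 1/(7/12) = 12/7.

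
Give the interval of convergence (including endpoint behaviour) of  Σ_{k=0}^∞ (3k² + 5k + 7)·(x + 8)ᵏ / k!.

Apply the ratio test: |a_{k+1}| / |a_k| = (3(k+1)² + 5(k+1) + 7)/(3k² + 5k + 7) · 1/(k+1), which tends to 0 as k → ∞.
The ratio tends to 0 regardless of x, hence R = ∞.

(−∞, ∞)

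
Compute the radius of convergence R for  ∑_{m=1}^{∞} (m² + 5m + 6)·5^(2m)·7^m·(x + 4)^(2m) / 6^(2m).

Apply the ratio test: |a_{m+1}| / |a_m| = [((m+1)² + 5(m+1) + 6)/(m² + 5m + 6)] · 25·7/36, which tends to 175/36 as m → ∞.
Since the exponent of (x + 4) increases by 2 each term, convergence requires |x + 4|² < 36/175, hence R = 6√7/35.

R = 6√7/35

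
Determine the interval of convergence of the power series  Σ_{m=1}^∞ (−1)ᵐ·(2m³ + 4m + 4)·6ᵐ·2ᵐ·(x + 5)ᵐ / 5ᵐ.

(-65/12, -55/12)

Ratio test: |a_{m+1}/a_m| = [(2(m+1)³ + 4(m+1) + 4)/(2m³ + 4m + 4)] · 6·2/5 → 12/5 as m → ∞.
Hence the series converges for |x + 5| < 1/(12/5) = 5/12, so the radius of convergence is 5/12.
At x = -55/12: the terms do not tend to 0, so the series diverges.
At x = -65/12: the m-th term does not approach 0; divergence by the term test.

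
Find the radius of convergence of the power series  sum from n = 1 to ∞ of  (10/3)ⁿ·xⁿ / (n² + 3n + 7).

R = 3/10

By the ratio test, |a_{n+1}/a_n| = [(n² + 3n + 7)/((n+1)² + 3(n+1) + 7)] · 10/3 → 10/3.
The series converges when 10/3 · |x| < 1, giving R = 3/10.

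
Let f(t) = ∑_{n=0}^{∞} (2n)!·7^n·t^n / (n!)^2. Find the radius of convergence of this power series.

Apply the ratio test: |a_{n+1}| / |a_n| = (2n+1)·(2n+2)/(n+1)² · 7, which tends to 28 as n → ∞.
Convergence for |t| · 28 < 1, i.e. |t| < 1/28. So R = 1/28.

R = 1/28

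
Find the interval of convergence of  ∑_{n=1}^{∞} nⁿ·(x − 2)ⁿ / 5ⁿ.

{2}

Root test: |a_n|^(1/n) = n/5 → ∞.
Since the n-th root of |a_n| is unbounded, the series converges only at x = 2; R = 0.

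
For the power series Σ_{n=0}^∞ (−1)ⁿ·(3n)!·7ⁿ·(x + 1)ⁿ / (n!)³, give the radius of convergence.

R = 1/189

By the ratio test, |a_{n+1}/a_n| = (3n+1)·(3n+2)·(3n+3)/(n+1)³ · 7 → 189.
Hence the series converges for |x + 1| < 1/(189) = 1/189, so the radius of convergence is 1/189.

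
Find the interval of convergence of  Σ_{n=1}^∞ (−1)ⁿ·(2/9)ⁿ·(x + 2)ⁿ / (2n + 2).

(-13/2, 5/2]

Ratio test: |a_{n+1}/a_n| = [(2n + 2)/(2(n+1) + 2)] · 2/9 → 2/9 as n → ∞.
Convergence for |x + 2| · 2/9 < 1, i.e. |x + 2| < 9/2. So R = 9/2.
Check x = 5/2: convergence follows from the alternating series test (terms decrease monotonically to 0).
Check x = -13/2: comparison with the harmonic series Σ 1/n shows the series diverges.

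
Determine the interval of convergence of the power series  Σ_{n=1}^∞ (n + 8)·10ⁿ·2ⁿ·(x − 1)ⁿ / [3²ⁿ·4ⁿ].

By the ratio test, |a_{n+1}/a_n| = [((n+1) + 8)/(n + 8)] · 10·2/(9·4) → 5/9.
Hence the series converges for |x − 1| < 1/(5/9) = 9/5, so the radius of convergence is 9/5.
Check x = 14/5: the terms do not tend to 0, so the series diverges.
When x = -4/5, the n-th term does not approach 0; divergence by the term test.

(-4/5, 14/5)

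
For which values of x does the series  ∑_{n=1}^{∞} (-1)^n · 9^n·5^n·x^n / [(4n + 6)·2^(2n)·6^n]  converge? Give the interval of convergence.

(-8/15, 8/15]

Apply the ratio test: |a_{n+1}| / |a_n| = [(4n + 6)/(4(n+1) + 6)] · 9·5/(4·6), which tends to 15/8 as n → ∞.
Thus R = 1/(15/8) = 8/15.
When x = 8/15, convergence follows from the alternating series test (terms decrease monotonically to 0).
Check x = -8/15: the terms behave like c/n; limit comparison with the harmonic series gives divergence.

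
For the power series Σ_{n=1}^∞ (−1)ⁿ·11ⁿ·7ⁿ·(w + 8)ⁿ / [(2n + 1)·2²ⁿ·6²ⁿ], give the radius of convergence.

Apply the ratio test: |a_{n+1}| / |a_n| = [(2n + 1)/(2(n+1) + 1)] · 11·7/(4·36), which tends to 77/144 as n → ∞.
Thus R = 1/(77/144) = 144/77.

R = 144/77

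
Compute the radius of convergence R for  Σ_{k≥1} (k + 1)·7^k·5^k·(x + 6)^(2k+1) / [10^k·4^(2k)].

R = 4√14/7

The ratio of consecutive coefficients is [((k+1) + 1)/(k + 1)] · 7·5/(10·16) → 7/32.
Writing y = (x + 6)², the series in y has radius 32/7, so |x + 6| < √(32/7) and R = 4√14/7.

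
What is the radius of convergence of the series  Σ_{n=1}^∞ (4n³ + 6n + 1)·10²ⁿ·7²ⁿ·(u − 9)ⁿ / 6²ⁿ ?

By the ratio test, |a_{n+1}/a_n| = [(4(n+1)³ + 6(n+1) + 1)/(4n³ + 6n + 1)] · 100·49/36 → 1225/9.
Hence the series converges for |u − 9| < 1/(1225/9) = 9/1225, so the radius of convergence is 9/1225.

R = 9/1225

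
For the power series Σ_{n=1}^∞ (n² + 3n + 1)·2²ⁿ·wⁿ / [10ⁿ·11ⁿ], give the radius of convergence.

Apply the ratio test: |a_{n+1}| / |a_n| = [((n+1)² + 3(n+1) + 1)/(n² + 3n + 1)] · 4/(10·11), which tends to 2/55 as n → ∞.
Hence the series converges for |w| < 1/(2/55) = 55/2, so the radius of convergence is 55/2.

R = 55/2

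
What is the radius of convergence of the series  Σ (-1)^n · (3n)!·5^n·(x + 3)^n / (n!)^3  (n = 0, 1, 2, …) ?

The ratio of consecutive coefficients is (3n+1)·(3n+2)·(3n+3)/(n+1)³ · 5 → 135.
Thus R = 1/(135) = 1/135.

R = 1/135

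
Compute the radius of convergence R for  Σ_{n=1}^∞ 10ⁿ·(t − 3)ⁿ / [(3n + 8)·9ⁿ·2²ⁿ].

By the ratio test, |a_{n+1}/a_n| = [(3n + 8)/(3(n+1) + 8)] · 10/(9·4) → 5/18.
Convergence for |t − 3| · 5/18 < 1, i.e. |t − 3| < 18/5. So R = 18/5.

R = 18/5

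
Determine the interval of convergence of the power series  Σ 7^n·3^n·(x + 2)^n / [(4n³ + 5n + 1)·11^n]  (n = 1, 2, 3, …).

[-53/21, -31/21]

By the ratio test, |a_{n+1}/a_n| = [(4n³ + 5n + 1)/(4(n+1)³ + 5(n+1) + 1)] · 7·3/11 → 21/11.
The series converges when 21/11 · |x + 2| < 1, giving R = 11/21.
Check x = -31/21: the terms are on the order of 1/n³, so the series converges absolutely by comparison with the p-series (p = 3 > 1).
Check x = -53/21: the terms are on the order of 1/n³, so the series converges absolutely by comparison with the p-series (p = 3 > 1).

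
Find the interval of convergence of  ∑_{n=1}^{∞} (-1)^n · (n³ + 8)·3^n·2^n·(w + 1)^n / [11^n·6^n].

Apply the ratio test: |a_{n+1}| / |a_n| = [((n+1)³ + 8)/(n³ + 8)] · 3·2/(11·6), which tends to 1/11 as n → ∞.
Hence the series converges for |w + 1| < 1/(1/11) = 11, so the radius of convergence is 11.
Endpoint w = 10: the terms do not tend to 0, so the series diverges.
When w = -12, the terms do not tend to 0, so the series diverges.

(-12, 10)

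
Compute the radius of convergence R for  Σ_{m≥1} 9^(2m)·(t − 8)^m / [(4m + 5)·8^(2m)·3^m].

Ratio test: |a_{m+1}/a_m| = [(4m + 5)/(4(m+1) + 5)] · 81/(64·3) → 27/64 as m → ∞.
The series converges when 27/64 · |t − 8| < 1, giving R = 64/27.

R = 64/27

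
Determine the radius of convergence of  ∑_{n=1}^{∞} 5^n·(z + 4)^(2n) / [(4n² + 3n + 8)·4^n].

Ratio test: |a_{n+1}/a_n| = [(4n² + 3n + 8)/(4(n+1)² + 3(n+1) + 8)] · 5/4 → 5/4 as n → ∞.
Since the exponent of (z + 4) increases by 2 each term, convergence requires |z + 4|² < 4/5, hence R = 2√5/5.

R = 2√5/5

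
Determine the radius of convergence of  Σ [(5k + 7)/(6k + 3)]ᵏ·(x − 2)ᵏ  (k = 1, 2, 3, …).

Applying the root test, |a_k|^(1/k) = (5k + 7)/(6k + 3) → 5/6.
Hence the series converges for |x − 2| < 1/(5/6) = 6/5, so the radius of convergence is 6/5.

R = 6/5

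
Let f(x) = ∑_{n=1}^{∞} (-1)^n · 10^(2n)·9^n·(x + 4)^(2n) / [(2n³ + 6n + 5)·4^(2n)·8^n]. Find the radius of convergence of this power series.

Ratio test: |a_{n+1}/a_n| = [(2n³ + 6n + 5)/(2(n+1)³ + 6(n+1) + 5)] · 100·9/(16·8) → 225/32 as n → ∞.
Since the exponent of (x + 4) increases by 2 each term, convergence requires |x + 4|² < 32/225, hence R = 4√2/15.

R = 4√2/15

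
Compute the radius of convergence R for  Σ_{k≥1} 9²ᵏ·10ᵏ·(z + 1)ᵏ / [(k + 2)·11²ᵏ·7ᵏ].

The ratio of consecutive coefficients is [(k + 2)/((k+1) + 2)] · 81·10/(121·7) → 810/847.
Hence the series converges for |z + 1| < 1/(810/847) = 847/810, so the radius of convergence is 847/810.

R = 847/810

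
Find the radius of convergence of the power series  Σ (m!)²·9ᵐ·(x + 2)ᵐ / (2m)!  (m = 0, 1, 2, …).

R = 4/9

The ratio of consecutive coefficients is (m+1)²/[(2m+1)·(2m+2)] · 9 → 9/4.
The series converges when 9/4 · |x + 2| < 1, giving R = 4/9.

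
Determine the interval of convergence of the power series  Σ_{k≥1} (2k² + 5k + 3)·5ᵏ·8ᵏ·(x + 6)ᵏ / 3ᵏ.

(-243/40, -237/40)

Ratio test: |a_{k+1}/a_k| = [(2(k+1)² + 5(k+1) + 3)/(2k² + 5k + 3)] · 5·8/3 → 40/3 as k → ∞.
The series converges when 40/3 · |x + 6| < 1, giving R = 3/40.
When x = -237/40, the terms do not tend to 0, so the series diverges.
At x = -243/40: the terms do not tend to 0, so the series diverges.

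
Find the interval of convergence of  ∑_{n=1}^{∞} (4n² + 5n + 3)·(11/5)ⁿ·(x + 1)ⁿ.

Apply the ratio test: |a_{n+1}| / |a_n| = [(4(n+1)² + 5(n+1) + 3)/(4n² + 5n + 3)] · 11/5, which tends to 11/5 as n → ∞.
The series converges when 11/5 · |x + 1| < 1, giving R = 5/11.
At x = -6/11: the terms have absolute value of order n², which does not tend to 0, so the series diverges by the divergence test.
When x = -16/11, the n-th term does not approach 0; divergence by the term test.

(-16/11, -6/11)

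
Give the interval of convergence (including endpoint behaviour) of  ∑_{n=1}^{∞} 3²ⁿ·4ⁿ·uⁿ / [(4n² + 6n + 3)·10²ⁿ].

Apply the ratio test: |a_{n+1}| / |a_n| = [(4n² + 6n + 3)/(4(n+1)² + 6(n+1) + 3)] · 9·4/100, which tends to 9/25 as n → ∞.
Thus R = 1/(9/25) = 25/9.
Check u = 25/9: the series is dominated by a constant times Σ 1/n², which converges (p = 2 > 1).
At u = -25/9: the series is dominated by a constant times Σ 1/n², which converges (p = 2 > 1).

[-25/9, 25/9]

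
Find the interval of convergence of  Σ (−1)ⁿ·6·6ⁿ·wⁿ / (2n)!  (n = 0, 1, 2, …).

By the ratio test, |a_{n+1}/a_n| = 6/6 · 6 · 1/[(2n+1)·(2n+2)] → 0.
Since the limit is 0 < 1 for every w, the series converges on all of ℝ and R = ∞.

(−∞, ∞)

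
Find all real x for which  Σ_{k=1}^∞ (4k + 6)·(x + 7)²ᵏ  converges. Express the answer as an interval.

(-8, -6)

The ratio of consecutive coefficients is (4(k+1) + 6)/(4k + 6) → 1.
Writing y = (x + 7)², the series in y has radius 1, so |x + 7| < √(1) = 1 and R = 1.
Check x = -6: the terms have absolute value of order k, which does not tend to 0, so the series diverges by the divergence test.
Check x = -8: the terms have absolute value of order k, which does not tend to 0, so the series diverges by the divergence test.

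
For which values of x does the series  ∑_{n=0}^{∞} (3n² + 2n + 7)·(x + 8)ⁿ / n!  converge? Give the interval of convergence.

Ratio test: |a_{n+1}/a_n| = (3(n+1)² + 2(n+1) + 7)/(3n² + 2n + 7) · 1/(n+1) → 0 as n → ∞.
The limit is 0, so the series converges for all x; R = ∞.

(−∞, ∞)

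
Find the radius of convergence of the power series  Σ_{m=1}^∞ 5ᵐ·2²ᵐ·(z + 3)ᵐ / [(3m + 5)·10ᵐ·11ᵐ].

R = 11/2

The ratio of consecutive coefficients is [(3m + 5)/(3(m+1) + 5)] · 5·4/(10·11) → 2/11.
The series converges when 2/11 · |z + 3| < 1, giving R = 11/2.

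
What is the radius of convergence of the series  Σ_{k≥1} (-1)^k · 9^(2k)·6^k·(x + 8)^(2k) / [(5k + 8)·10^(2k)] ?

R = 5√6/27

The ratio of consecutive coefficients is [(5k + 8)/(5(k+1) + 8)] · 81·6/100 → 243/50.
Successive powers of (x + 8) differ by 2, so the series converges when |x + 8|² · 243/50 < 1, i.e. |x + 8| < √(50/243). So R = 5√6/27.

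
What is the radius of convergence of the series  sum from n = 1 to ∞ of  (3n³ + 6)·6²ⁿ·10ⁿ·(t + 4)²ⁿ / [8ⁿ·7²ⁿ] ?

R = 7√5/15

The ratio of consecutive coefficients is [(3(n+1)³ + 6)/(3n³ + 6)] · 36·10/(8·49) → 45/49.
Writing y = (t + 4)², the series in y has radius 49/45, so |t + 4| < √(49/45) and R = 7√5/15.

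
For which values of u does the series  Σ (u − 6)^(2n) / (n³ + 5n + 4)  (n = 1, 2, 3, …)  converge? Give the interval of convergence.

Apply the ratio test: |a_{n+1}| / |a_n| = (n³ + 5n + 4)/((n+1)³ + 5(n+1) + 4), which tends to 1 as n → ∞.
Since the exponent of (u − 6) increases by 2 each term, convergence requires |u − 6|² < 1, hence R = 1.
When u = 7, absolute convergence follows by limit comparison with Σ 1/n³.
Check u = 5: the series is dominated by a constant times Σ 1/n³, which converges (p = 3 > 1).

[5, 7]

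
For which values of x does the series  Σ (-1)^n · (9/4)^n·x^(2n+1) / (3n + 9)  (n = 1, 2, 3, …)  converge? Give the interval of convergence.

[-2/3, 2/3]

Apply the ratio test: |a_{n+1}| / |a_n| = [(3n + 9)/(3(n+1) + 9)] · 9/4, which tends to 9/4 as n → ∞.
Writing y = x², the series in y has radius 4/9, so |x| < √(4/9) = 2/3 and R = 2/3.
Check x = 2/3: an alternating series whose terms decrease to 0 in absolute value, so it converges by the Leibniz criterion.
At x = -2/3: an alternating series whose terms decrease to 0 in absolute value, so it converges by the Leibniz criterion.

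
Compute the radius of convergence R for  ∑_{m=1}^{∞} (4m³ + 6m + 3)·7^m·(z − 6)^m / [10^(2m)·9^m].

The ratio of consecutive coefficients is [(4(m+1)³ + 6(m+1) + 3)/(4m³ + 6m + 3)] · 7/(100·9) → 7/900.
The series converges when 7/900 · |z − 6| < 1, giving R = 900/7.

R = 900/7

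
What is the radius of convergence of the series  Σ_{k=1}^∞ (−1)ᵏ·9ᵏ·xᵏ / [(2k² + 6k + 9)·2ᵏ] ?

R = 2/9

Apply the ratio test: |a_{k+1}| / |a_k| = [(2k² + 6k + 9)/(2(k+1)² + 6(k+1) + 9)] · 9/2, which tends to 9/2 as k → ∞.
Hence the series converges for |x| < 1/(9/2) = 2/9, so the radius of convergence is 2/9.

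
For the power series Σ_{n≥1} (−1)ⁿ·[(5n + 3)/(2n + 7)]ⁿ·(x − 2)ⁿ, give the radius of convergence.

R = 2/5

Root test: |a_n|^(1/n) = (5n + 3)/(2n + 7) → 5/2.
The series converges when 5/2 · |x − 2| < 1, giving R = 2/5.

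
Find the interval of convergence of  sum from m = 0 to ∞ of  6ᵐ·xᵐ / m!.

(−∞, ∞)

By the ratio test, |a_{m+1}/a_m| = 6 · 1/(m+1) → 0.
Since the limit is 0 < 1 for every x, the series converges on all of ℝ and R = ∞.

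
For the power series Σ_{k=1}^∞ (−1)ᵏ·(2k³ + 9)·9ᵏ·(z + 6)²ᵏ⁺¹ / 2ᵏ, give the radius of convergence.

R = √2/3

Ratio test: |a_{k+1}/a_k| = [(2(k+1)³ + 9)/(2k³ + 9)] · 9/2 → 9/2 as k → ∞.
Writing y = (z + 6)², the series in y has radius 2/9, so |z + 6| < √(2/9) and R = √2/3.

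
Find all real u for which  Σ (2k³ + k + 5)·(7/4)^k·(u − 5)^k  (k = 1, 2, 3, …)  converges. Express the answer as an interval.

By the ratio test, |a_{k+1}/a_k| = [(2(k+1)³ + (k+1) + 5)/(2k³ + k + 5)] · 7/4 → 7/4.
Convergence for |u − 5| · 7/4 < 1, i.e. |u − 5| < 4/7. So R = 4/7.
At u = 39/7: the terms have absolute value of order k³, which does not tend to 0, so the series diverges by the divergence test.
When u = 31/7, the terms have absolute value of order k³, which does not tend to 0, so the series diverges by the divergence test.

(31/7, 39/7)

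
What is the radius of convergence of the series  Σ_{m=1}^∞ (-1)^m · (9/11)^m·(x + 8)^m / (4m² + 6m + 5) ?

By the ratio test, |a_{m+1}/a_m| = [(4m² + 6m + 5)/(4(m+1)² + 6(m+1) + 5)] · 9/11 → 9/11.
Hence the series converges for |x + 8| < 1/(9/11) = 11/9, so the radius of convergence is 11/9.

R = 11/9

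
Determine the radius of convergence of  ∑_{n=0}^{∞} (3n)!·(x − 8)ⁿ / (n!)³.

R = 1/27

Apply the ratio test: |a_{n+1}| / |a_n| = (3n+1)·(3n+2)·(3n+3)/(n+1)³, which tends to 27 as n → ∞.
Hence the series converges for |x − 8| < 1/(27) = 1/27, so the radius of convergence is 1/27.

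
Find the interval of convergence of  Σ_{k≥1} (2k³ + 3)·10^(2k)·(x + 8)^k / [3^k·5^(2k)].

(-35/4, -29/4)

Ratio test: |a_{k+1}/a_k| = [(2(k+1)³ + 3)/(2k³ + 3)] · 100/(3·25) → 4/3 as k → ∞.
Hence the series converges for |x + 8| < 1/(4/3) = 3/4, so the radius of convergence is 3/4.
When x = -29/4, the k-th term does not approach 0; divergence by the term test.
At x = -35/4: the terms have absolute value of order k³, which does not tend to 0, so the series diverges by the divergence test.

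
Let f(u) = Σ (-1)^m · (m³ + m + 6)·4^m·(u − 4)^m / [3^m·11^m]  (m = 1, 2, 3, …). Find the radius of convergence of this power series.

R = 33/4

Ratio test: |a_{m+1}/a_m| = [((m+1)³ + (m+1) + 6)/(m³ + m + 6)] · 4/(3·11) → 4/33 as m → ∞.
The series converges when 4/33 · |u − 4| < 1, giving R = 33/4.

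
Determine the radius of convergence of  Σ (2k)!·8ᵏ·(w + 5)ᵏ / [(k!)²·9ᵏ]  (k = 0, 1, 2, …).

The ratio of consecutive coefficients is (2k+1)·(2k+2)/(k+1)² · 8/9 → 32/9.
Hence the series converges for |w + 5| < 1/(32/9) = 9/32, so the radius of convergence is 9/32.

R = 9/32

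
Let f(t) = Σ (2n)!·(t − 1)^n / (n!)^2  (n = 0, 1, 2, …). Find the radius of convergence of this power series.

Ratio test: |a_{n+1}/a_n| = (2n+1)·(2n+2)/(n+1)² → 4 as n → ∞.
Thus R = 1/(4) = 1/4.

R = 1/4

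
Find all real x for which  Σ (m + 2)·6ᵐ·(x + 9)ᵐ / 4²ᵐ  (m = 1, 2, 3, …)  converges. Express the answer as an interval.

(-35/3, -19/3)

Apply the ratio test: |a_{m+1}| / |a_m| = [((m+1) + 2)/(m + 2)] · 6/16, which tends to 3/8 as m → ∞.
Hence the series converges for |x + 9| < 1/(3/8) = 8/3, so the radius of convergence is 8/3.
Check x = -19/3: the m-th term does not approach 0; divergence by the term test.
Endpoint x = -35/3: the m-th term does not approach 0; divergence by the term test.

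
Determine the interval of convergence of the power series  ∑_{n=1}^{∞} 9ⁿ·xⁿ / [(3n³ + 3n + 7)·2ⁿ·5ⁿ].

[-10/9, 10/9]

Ratio test: |a_{n+1}/a_n| = [(3n³ + 3n + 7)/(3(n+1)³ + 3(n+1) + 7)] · 9/(2·5) → 9/10 as n → ∞.
Thus R = 1/(9/10) = 10/9.
Check x = 10/9: absolute convergence follows by limit comparison with Σ 1/n³.
Check x = -10/9: the terms are on the order of 1/n³, so the series converges absolutely by comparison with the p-series (p = 3 > 1).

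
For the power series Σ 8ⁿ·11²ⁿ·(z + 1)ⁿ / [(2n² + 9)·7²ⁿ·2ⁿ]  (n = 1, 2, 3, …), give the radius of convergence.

R = 49/484

Ratio test: |a_{n+1}/a_n| = [(2n² + 9)/(2(n+1)² + 9)] · 8·121/(49·2) → 484/49 as n → ∞.
Hence the series converges for |z + 1| < 1/(484/49) = 49/484, so the radius of convergence is 49/484.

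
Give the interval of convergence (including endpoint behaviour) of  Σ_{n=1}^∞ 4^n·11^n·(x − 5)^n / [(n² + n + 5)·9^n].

Apply the ratio test: |a_{n+1}| / |a_n| = [(n² + n + 5)/((n+1)² + (n+1) + 5)] · 4·11/9, which tends to 44/9 as n → ∞.
Convergence for |x − 5| · 44/9 < 1, i.e. |x − 5| < 9/44. So R = 9/44.
At x = 229/44: the terms are on the order of 1/n², so the series converges absolutely by comparison with the p-series (p = 2 > 1).
At x = 211/44: the series is dominated by a constant times Σ 1/n², which converges (p = 2 > 1).

[211/44, 229/44]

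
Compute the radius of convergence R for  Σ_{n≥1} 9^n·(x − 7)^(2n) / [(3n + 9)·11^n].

R = √11/3

Ratio test: |a_{n+1}/a_n| = [(3n + 9)/(3(n+1) + 9)] · 9/11 → 9/11 as n → ∞.
Writing y = (x − 7)², the series in y has radius 11/9, so |x − 7| < √(11/9) and R = √11/3.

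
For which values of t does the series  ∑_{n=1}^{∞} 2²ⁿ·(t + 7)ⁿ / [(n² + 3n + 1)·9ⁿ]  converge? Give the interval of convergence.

The ratio of consecutive coefficients is [(n² + 3n + 1)/((n+1)² + 3(n+1) + 1)] · 4/9 → 4/9.
Thus R = 1/(4/9) = 9/4.
At t = -19/4: absolute convergence follows by limit comparison with Σ 1/n².
Check t = -37/4: the series is dominated by a constant times Σ 1/n², which converges (p = 2 > 1).

[-37/4, -19/4]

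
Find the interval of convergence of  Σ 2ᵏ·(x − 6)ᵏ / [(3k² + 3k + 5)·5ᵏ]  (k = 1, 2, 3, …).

[7/2, 17/2]

The ratio of consecutive coefficients is [(3k² + 3k + 5)/(3(k+1)² + 3(k+1) + 5)] · 2/5 → 2/5.
Convergence for |x − 6| · 2/5 < 1, i.e. |x − 6| < 5/2. So R = 5/2.
When x = 17/2, the series is dominated by a constant times Σ 1/k², which converges (p = 2 > 1).
Check x = 7/2: the terms are on the order of 1/k², so the series converges absolutely by comparison with the p-series (p = 2 > 1).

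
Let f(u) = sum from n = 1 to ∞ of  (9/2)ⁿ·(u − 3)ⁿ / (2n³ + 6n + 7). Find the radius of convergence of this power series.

R = 2/9

Ratio test: |a_{n+1}/a_n| = [(2n³ + 6n + 7)/(2(n+1)³ + 6(n+1) + 7)] · 9/2 → 9/2 as n → ∞.
Hence the series converges for |u − 3| < 1/(9/2) = 2/9, so the radius of convergence is 2/9.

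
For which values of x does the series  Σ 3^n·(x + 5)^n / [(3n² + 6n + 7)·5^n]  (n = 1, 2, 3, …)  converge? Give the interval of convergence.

[-20/3, -10/3]

By the ratio test, |a_{n+1}/a_n| = [(3n² + 6n + 7)/(3(n+1)² + 6(n+1) + 7)] · 3/5 → 3/5.
Hence the series converges for |x + 5| < 1/(3/5) = 5/3, so the radius of convergence is 5/3.
Check x = -10/3: absolute convergence follows by limit comparison with Σ 1/n².
Endpoint x = -20/3: the series is dominated by a constant times Σ 1/n², which converges (p = 2 > 1).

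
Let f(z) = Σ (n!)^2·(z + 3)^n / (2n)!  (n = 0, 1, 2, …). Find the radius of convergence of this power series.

By the ratio test, |a_{n+1}/a_n| = (n+1)²/[(2n+1)·(2n+2)] → 1/4.
Convergence for |z + 3| · 1/4 < 1, i.e. |z + 3| < 4. So R = 4.

R = 4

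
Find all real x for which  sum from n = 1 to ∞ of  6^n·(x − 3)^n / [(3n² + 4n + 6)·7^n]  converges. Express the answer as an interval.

The ratio of consecutive coefficients is [(3n² + 4n + 6)/(3(n+1)² + 4(n+1) + 6)] · 6/7 → 6/7.
Convergence for |x − 3| · 6/7 < 1, i.e. |x − 3| < 7/6. So R = 7/6.
At x = 25/6: the series is dominated by a constant times Σ 1/n², which converges (p = 2 > 1).
Check x = 11/6: the series is dominated by a constant times Σ 1/n², which converges (p = 2 > 1).

[11/6, 25/6]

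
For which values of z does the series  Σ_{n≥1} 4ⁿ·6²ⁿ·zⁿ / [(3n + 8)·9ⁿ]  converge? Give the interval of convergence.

Ratio test: |a_{n+1}/a_n| = [(3n + 8)/(3(n+1) + 8)] · 4·36/9 → 16 as n → ∞.
Hence the series converges for |z| < 1/(16) = 1/16, so the radius of convergence is 1/16.
Check z = 1/16: the terms are asymptotic to a nonzero constant times 1/n, so the series diverges by limit comparison with Σ 1/n.
Endpoint z = -1/16: an alternating series whose terms decrease to 0 in absolute value, so it converges by the Leibniz criterion.

[-1/16, 1/16)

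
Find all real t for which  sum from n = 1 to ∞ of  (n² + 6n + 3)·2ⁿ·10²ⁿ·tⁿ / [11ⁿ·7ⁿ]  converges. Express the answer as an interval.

(-77/200, 77/200)

By the ratio test, |a_{n+1}/a_n| = [((n+1)² + 6(n+1) + 3)/(n² + 6n + 3)] · 2·100/(11·7) → 200/77.
Convergence for |t| · 200/77 < 1, i.e. |t| < 77/200. So R = 77/200.
At t = 77/200: the terms have absolute value of order n², which does not tend to 0, so the series diverges by the divergence test.
Endpoint t = -77/200: the terms do not tend to 0, so the series diverges.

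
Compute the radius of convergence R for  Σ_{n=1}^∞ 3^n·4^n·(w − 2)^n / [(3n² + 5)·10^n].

R = 5/6

By the ratio test, |a_{n+1}/a_n| = [(3n² + 5)/(3(n+1)² + 5)] · 3·4/10 → 6/5.
Convergence for |w − 2| · 6/5 < 1, i.e. |w − 2| < 5/6. So R = 5/6.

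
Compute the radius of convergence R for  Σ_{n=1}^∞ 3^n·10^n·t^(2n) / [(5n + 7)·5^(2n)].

By the ratio test, |a_{n+1}/a_n| = [(5n + 7)/(5(n+1) + 7)] · 3·10/25 → 6/5.
Writing y = t², the series in y has radius 5/6, so |t| < √(5/6) and R = √30/6.

R = √30/6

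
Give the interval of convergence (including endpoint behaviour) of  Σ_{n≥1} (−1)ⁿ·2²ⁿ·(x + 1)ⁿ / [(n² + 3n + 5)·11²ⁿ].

[-125/4, 117/4]

The ratio of consecutive coefficients is [(n² + 3n + 5)/((n+1)² + 3(n+1) + 5)] · 4/121 → 4/121.
Thus R = 1/(4/121) = 121/4.
At x = 117/4: the terms are on the order of 1/n², so the series converges absolutely by comparison with the p-series (p = 2 > 1).
Check x = -125/4: the terms are on the order of 1/n², so the series converges absolutely by comparison with the p-series (p = 2 > 1).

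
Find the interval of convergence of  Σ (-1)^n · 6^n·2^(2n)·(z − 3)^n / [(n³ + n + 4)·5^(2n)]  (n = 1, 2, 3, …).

[47/24, 97/24]

By the ratio test, |a_{n+1}/a_n| = [(n³ + n + 4)/((n+1)³ + (n+1) + 4)] · 6·4/25 → 24/25.
Thus R = 1/(24/25) = 25/24.
Endpoint z = 97/24: the series is dominated by a constant times Σ 1/n³, which converges (p = 3 > 1).
Check z = 47/24: absolute convergence follows by limit comparison with Σ 1/n³.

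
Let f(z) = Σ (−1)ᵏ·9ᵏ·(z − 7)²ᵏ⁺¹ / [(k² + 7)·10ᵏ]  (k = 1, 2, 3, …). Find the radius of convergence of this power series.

By the ratio test, |a_{k+1}/a_k| = [(k² + 7)/((k+1)² + 7)] · 9/10 → 9/10.
Writing y = (z − 7)², the series in y has radius 10/9, so |z − 7| < √(10/9) and R = √10/3.

R = √10/3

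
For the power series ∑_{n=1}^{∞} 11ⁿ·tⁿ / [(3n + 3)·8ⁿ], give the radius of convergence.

The ratio of consecutive coefficients is [(3n + 3)/(3(n+1) + 3)] · 11/8 → 11/8.
Hence the series converges for |t| < 1/(11/8) = 8/11, so the radius of convergence is 8/11.

R = 8/11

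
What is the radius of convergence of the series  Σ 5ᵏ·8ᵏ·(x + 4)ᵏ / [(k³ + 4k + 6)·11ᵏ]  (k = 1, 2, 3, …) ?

The ratio of consecutive coefficients is [(k³ + 4k + 6)/((k+1)³ + 4(k+1) + 6)] · 5·8/11 → 40/11.
The series converges when 40/11 · |x + 4| < 1, giving R = 11/40.

R = 11/40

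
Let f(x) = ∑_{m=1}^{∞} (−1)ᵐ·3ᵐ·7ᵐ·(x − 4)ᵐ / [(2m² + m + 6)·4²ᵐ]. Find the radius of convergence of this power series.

R = 16/21

Apply the ratio test: |a_{m+1}| / |a_m| = [(2m² + m + 6)/(2(m+1)² + (m+1) + 6)] · 3·7/16, which tends to 21/16 as m → ∞.
Hence the series converges for |x − 4| < 1/(21/16) = 16/21, so the radius of convergence is 16/21.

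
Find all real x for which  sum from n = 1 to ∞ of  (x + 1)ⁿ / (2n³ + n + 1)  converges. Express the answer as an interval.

By the ratio test, |a_{n+1}/a_n| = (2n³ + n + 1)/(2(n+1)³ + (n+1) + 1) → 1.
Hence R = 1.
Check x = 0: the terms are on the order of 1/n³, so the series converges absolutely by comparison with the p-series (p = 3 > 1).
When x = -2, the terms are on the order of 1/n³, so the series converges absolutely by comparison with the p-series (p = 3 > 1).

[-2, 0]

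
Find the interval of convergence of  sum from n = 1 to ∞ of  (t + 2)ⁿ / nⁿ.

By the Cauchy root test, |a_n|^(1/n) = 1/n → 0.
The limit is 0 for every t, so R = ∞.

(−∞, ∞)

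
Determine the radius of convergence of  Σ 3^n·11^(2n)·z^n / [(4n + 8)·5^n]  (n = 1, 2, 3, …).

Ratio test: |a_{n+1}/a_n| = [(4n + 8)/(4(n+1) + 8)] · 3·121/5 → 363/5 as n → ∞.
The series converges when 363/5 · |z| < 1, giving R = 5/363.

R = 5/363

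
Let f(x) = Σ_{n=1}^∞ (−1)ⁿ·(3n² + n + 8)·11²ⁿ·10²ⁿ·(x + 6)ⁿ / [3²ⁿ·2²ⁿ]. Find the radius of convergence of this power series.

R = 9/3025

Apply the ratio test: |a_{n+1}| / |a_n| = [(3(n+1)² + (n+1) + 8)/(3n² + n + 8)] · 121·100/(9·4), which tends to 3025/9 as n → ∞.
Thus R = 1/(3025/9) = 9/3025.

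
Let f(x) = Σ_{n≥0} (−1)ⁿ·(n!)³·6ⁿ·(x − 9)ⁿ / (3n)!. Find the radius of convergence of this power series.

Ratio test: |a_{n+1}/a_n| = (n+1)³/[(3n+1)·(3n+2)·(3n+3)] · 6 → 2/9 as n → ∞.
Convergence for |x − 9| · 2/9 < 1, i.e. |x − 9| < 9/2. So R = 9/2.

R = 9/2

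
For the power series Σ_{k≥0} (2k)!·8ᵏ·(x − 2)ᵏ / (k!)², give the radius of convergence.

By the ratio test, |a_{k+1}/a_k| = (2k+1)·(2k+2)/(k+1)² · 8 → 32.
The series converges when 32 · |x − 2| < 1, giving R = 1/32.

R = 1/32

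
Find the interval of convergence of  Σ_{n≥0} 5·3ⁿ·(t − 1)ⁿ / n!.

(−∞, ∞)

By the ratio test, |a_{n+1}/a_n| = 5/5 · 3 · 1/(n+1) → 0.
The limit is 0, so the series converges for all t; R = ∞.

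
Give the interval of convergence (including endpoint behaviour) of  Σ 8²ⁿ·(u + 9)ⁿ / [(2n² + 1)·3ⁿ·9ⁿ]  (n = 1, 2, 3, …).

[-603/64, -549/64]

The ratio of consecutive coefficients is [(2n² + 1)/(2(n+1)² + 1)] · 64/(3·9) → 64/27.
Thus R = 1/(64/27) = 27/64.
At u = -549/64: the terms are on the order of 1/n², so the series converges absolutely by comparison with the p-series (p = 2 > 1).
Endpoint u = -603/64: absolute convergence follows by limit comparison with Σ 1/n².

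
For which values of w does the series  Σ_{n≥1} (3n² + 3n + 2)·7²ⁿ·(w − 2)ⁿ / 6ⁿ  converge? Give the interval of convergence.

(92/49, 104/49)

Ratio test: |a_{n+1}/a_n| = [(3(n+1)² + 3(n+1) + 2)/(3n² + 3n + 2)] · 49/6 → 49/6 as n → ∞.
Convergence for |w − 2| · 49/6 < 1, i.e. |w − 2| < 6/49. So R = 6/49.
At w = 104/49: the terms have absolute value of order n², which does not tend to 0, so the series diverges by the divergence test.
At w = 92/49: the terms have absolute value of order n², which does not tend to 0, so the series diverges by the divergence test.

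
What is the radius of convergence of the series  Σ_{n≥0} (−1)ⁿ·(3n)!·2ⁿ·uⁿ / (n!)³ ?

The ratio of consecutive coefficients is (3n+1)·(3n+2)·(3n+3)/(n+1)³ · 2 → 54.
Convergence for |u| · 54 < 1, i.e. |u| < 1/54. So R = 1/54.

R = 1/54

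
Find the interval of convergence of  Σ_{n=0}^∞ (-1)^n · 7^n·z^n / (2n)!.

The ratio of consecutive coefficients is 7 · 1/[(2n+1)·(2n+2)] → 0.
The limit is 0, so the series converges for all z; R = ∞.

(−∞, ∞)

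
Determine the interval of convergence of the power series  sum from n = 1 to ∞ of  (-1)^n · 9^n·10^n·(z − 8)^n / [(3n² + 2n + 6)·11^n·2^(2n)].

By the ratio test, |a_{n+1}/a_n| = [(3n² + 2n + 6)/(3(n+1)² + 2(n+1) + 6)] · 9·10/(11·4) → 45/22.
Hence the series converges for |z − 8| < 1/(45/22) = 22/45, so the radius of convergence is 22/45.
At z = 382/45: the terms are on the order of 1/n², so the series converges absolutely by comparison with the p-series (p = 2 > 1).
Check z = 338/45: the series is dominated by a constant times Σ 1/n², which converges (p = 2 > 1).

[338/45, 382/45]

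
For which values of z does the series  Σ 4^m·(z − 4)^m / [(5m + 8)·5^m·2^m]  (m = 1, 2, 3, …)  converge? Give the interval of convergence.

[3/2, 13/2)

Apply the ratio test: |a_{m+1}| / |a_m| = [(5m + 8)/(5(m+1) + 8)] · 4/(5·2), which tends to 2/5 as m → ∞.
Hence the series converges for |z − 4| < 1/(2/5) = 5/2, so the radius of convergence is 5/2.
Check z = 13/2: the terms behave like c/m; limit comparison with the harmonic series gives divergence.
At z = 3/2: an alternating series whose terms decrease to 0 in absolute value, so it converges by the Leibniz criterion.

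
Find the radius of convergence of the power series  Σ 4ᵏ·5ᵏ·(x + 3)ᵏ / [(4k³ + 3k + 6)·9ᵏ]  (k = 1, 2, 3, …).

R = 9/20

Apply the ratio test: |a_{k+1}| / |a_k| = [(4k³ + 3k + 6)/(4(k+1)³ + 3(k+1) + 6)] · 4·5/9, which tends to 20/9 as k → ∞.
Convergence for |x + 3| · 20/9 < 1, i.e. |x + 3| < 9/20. So R = 9/20.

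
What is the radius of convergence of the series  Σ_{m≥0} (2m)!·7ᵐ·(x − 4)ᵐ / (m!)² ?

Apply the ratio test: |a_{m+1}| / |a_m| = (2m+1)·(2m+2)/(m+1)² · 7, which tends to 28 as m → ∞.
Hence the series converges for |x − 4| < 1/(28) = 1/28, so the radius of convergence is 1/28.

R = 1/28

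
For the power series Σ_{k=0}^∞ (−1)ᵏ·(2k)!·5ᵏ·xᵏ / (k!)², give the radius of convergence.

R = 1/20

The ratio of consecutive coefficients is (2k+1)·(2k+2)/(k+1)² · 5 → 20.
Hence the series converges for |x| < 1/(20) = 1/20, so the radius of convergence is 1/20.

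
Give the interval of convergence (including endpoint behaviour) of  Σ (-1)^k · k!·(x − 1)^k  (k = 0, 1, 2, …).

{1}

By the ratio test, |a_{k+1}/a_k| = (k+1) → ∞.
Since the ratio → ∞, the series diverges for every x ≠ 1, and R = 0.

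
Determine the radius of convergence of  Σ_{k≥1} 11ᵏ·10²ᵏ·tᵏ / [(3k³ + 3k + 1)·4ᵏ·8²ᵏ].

Ratio test: |a_{k+1}/a_k| = [(3k³ + 3k + 1)/(3(k+1)³ + 3(k+1) + 1)] · 11·100/(4·64) → 275/64 as k → ∞.
The series converges when 275/64 · |t| < 1, giving R = 64/275.

R = 64/275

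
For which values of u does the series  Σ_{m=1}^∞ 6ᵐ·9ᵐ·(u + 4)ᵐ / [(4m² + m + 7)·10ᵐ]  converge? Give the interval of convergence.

Apply the ratio test: |a_{m+1}| / |a_m| = [(4m² + m + 7)/(4(m+1)² + (m+1) + 7)] · 6·9/10, which tends to 27/5 as m → ∞.
The series converges when 27/5 · |u + 4| < 1, giving R = 5/27.
At u = -103/27: the series is dominated by a constant times Σ 1/m², which converges (p = 2 > 1).
When u = -113/27, the series is dominated by a constant times Σ 1/m², which converges (p = 2 > 1).

[-113/27, -103/27]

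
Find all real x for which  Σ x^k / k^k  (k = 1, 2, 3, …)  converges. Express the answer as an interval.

Applying the root test, |a_k|^(1/k) = 1/k → 0.
Since the k-th root of |a_k| tends to 0, the series converges for all real x; R = ∞.

(−∞, ∞)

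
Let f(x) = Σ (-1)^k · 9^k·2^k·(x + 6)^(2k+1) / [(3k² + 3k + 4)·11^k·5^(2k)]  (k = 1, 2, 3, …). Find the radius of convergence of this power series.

R = 5√22/6

Apply the ratio test: |a_{k+1}| / |a_k| = [(3k² + 3k + 4)/(3(k+1)² + 3(k+1) + 4)] · 9·2/(11·25), which tends to 18/275 as k → ∞.
Since the exponent of (x + 6) increases by 2 each term, convergence requires |x + 6|² < 275/18, hence R = 5√22/6.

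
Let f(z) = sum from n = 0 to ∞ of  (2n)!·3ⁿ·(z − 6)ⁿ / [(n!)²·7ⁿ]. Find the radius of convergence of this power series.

R = 7/12

Apply the ratio test: |a_{n+1}| / |a_n| = (2n+1)·(2n+2)/(n+1)² · 3/7, which tends to 12/7 as n → ∞.
Thus R = 1/(12/7) = 7/12.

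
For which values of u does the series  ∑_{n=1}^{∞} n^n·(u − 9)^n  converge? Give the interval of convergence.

{9}

Root test: |a_n|^(1/n) = n → ∞.
The root grows without bound, so R = 0 (convergence only at u = 9).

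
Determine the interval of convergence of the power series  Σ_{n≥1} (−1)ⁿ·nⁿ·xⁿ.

By the Cauchy root test, |a_n|^(1/n) = n → ∞.
The root grows without bound, so R = 0 (convergence only at x = 0).

{0}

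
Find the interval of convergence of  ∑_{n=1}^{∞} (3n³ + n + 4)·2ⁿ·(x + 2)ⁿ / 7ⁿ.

Ratio test: |a_{n+1}/a_n| = [(3(n+1)³ + (n+1) + 4)/(3n³ + n + 4)] · 2/7 → 2/7 as n → ∞.
Thus R = 1/(2/7) = 7/2.
Check x = 3/2: the terms have absolute value of order n³, which does not tend to 0, so the series diverges by the divergence test.
When x = -11/2, the n-th term does not approach 0; divergence by the term test.

(-11/2, 3/2)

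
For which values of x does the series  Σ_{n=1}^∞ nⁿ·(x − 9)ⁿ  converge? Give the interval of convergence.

Root test: |a_n|^(1/n) = n → ∞.
The root grows without bound, so R = 0 (convergence only at x = 9).

{9}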